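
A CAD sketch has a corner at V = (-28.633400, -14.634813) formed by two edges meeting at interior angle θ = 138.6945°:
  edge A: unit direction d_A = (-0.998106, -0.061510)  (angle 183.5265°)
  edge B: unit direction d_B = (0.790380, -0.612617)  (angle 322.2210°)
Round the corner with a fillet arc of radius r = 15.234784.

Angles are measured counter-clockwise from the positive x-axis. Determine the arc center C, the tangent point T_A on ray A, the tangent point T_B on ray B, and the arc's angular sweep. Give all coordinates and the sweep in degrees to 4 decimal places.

bisector direction at 252.8738° = (-0.294478,-0.955658)
center distance |VC| = r/sin(θ/2) = 15.234784/sin(69.3473°) = 16.281084
C = V + |VC|·bis = (-33.4278,-30.1940)
T_A = V + ((C−V)·d_A)·d_A = V + 5.7424·d_A = (-34.3649,-14.9880)
T_B = V + ((C−V)·d_B)·d_B = V + 5.7424·d_B = (-24.0947,-18.1527)
sweep = 180° − θ = 41.3055°

center=(-33.4278,-30.1940) T_A=(-34.3649,-14.9880) T_B=(-24.0947,-18.1527) sweep=41.3055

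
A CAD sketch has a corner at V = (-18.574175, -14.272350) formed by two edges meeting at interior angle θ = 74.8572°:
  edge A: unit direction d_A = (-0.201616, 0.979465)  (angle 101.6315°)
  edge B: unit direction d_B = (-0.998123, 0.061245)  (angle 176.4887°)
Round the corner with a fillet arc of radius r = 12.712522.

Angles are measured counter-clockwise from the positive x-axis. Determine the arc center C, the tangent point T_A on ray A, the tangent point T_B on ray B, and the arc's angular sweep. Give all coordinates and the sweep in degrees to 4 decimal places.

bisector direction at 139.0601° = (-0.755397,0.655267)
center distance |VC| = r/sin(θ/2) = 12.712522/sin(37.4286°) = 20.916586
C = V + |VC|·bis = (-34.3745,-0.5664)
T_A = V + ((C−V)·d_A)·d_A = V + 16.6101·d_A = (-21.9230,1.9967)
T_B = V + ((C−V)·d_B)·d_B = V + 16.6101·d_B = (-35.1531,-13.2551)
sweep = 180° − θ = 105.1428°

center=(-34.3745,-0.5664) T_A=(-21.9230,1.9967) T_B=(-35.1531,-13.2551) sweep=105.1428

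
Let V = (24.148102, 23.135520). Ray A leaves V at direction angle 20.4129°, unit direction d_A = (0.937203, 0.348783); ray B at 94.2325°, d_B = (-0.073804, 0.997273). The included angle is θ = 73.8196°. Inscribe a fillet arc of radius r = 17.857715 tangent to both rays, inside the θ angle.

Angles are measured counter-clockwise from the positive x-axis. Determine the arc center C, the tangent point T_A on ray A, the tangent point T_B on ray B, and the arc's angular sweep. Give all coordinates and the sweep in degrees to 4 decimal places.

center=(40.2024,48.1644) T_A=(46.4308,31.4281) T_B=(22.3934,46.8465) sweep=106.1804

bisector direction at 57.3227° = (0.539907,0.841725)
center distance |VC| = r/sin(θ/2) = 17.857715/sin(36.9098°) = 29.735254
C = V + |VC|·bis = (40.2024,48.1644)
T_A = V + ((C−V)·d_A)·d_A = V + 23.7758·d_A = (46.4308,31.4281)
T_B = V + ((C−V)·d_B)·d_B = V + 23.7758·d_B = (22.3934,46.8465)
sweep = 180° − θ = 106.1804°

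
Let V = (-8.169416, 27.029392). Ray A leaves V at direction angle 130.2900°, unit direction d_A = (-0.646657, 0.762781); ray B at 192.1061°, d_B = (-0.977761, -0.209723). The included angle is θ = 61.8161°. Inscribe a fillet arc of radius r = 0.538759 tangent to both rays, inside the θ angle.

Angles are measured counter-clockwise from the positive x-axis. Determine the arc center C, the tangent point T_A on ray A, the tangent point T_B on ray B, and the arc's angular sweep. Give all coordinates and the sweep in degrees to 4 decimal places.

bisector direction at 161.1980° = (-0.946638,0.322298)
center distance |VC| = r/sin(θ/2) = 0.538759/sin(30.9080°) = 1.048859
C = V + |VC|·bis = (-9.1623,27.3674)
T_A = V + ((C−V)·d_A)·d_A = V + 0.8999·d_A = (-8.7514,27.7158)
T_B = V + ((C−V)·d_B)·d_B = V + 0.8999·d_B = (-9.0493,26.8407)
sweep = 180° − θ = 118.1839°

center=(-9.1623,27.3674) T_A=(-8.7514,27.7158) T_B=(-9.0493,26.8407) sweep=118.1839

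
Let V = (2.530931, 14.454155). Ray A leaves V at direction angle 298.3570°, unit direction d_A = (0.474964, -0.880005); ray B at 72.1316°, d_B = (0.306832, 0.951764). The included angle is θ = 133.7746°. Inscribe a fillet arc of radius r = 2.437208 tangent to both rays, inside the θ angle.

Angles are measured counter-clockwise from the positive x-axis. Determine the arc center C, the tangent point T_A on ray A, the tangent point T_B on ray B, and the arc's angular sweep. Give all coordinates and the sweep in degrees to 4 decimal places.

center=(5.1697,14.6964) T_A=(3.0250,13.5388) T_B=(2.8501,15.4442) sweep=46.2254

bisector direction at 5.2443° = (0.995814,0.091403)
center distance |VC| = r/sin(θ/2) = 2.437208/sin(66.8873°) = 2.649904
C = V + |VC|·bis = (5.1697,14.6964)
T_A = V + ((C−V)·d_A)·d_A = V + 1.0402·d_A = (3.0250,13.5388)
T_B = V + ((C−V)·d_B)·d_B = V + 1.0402·d_B = (2.8501,15.4442)
sweep = 180° − θ = 46.2254°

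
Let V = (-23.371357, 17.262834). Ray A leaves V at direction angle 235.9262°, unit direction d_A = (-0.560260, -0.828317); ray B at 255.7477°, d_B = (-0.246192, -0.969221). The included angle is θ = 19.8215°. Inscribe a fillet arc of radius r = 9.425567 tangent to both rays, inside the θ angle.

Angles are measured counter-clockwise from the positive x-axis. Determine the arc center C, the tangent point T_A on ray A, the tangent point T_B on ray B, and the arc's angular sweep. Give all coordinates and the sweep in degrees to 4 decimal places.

bisector direction at 245.8370° = (-0.409335,-0.912384)
center distance |VC| = r/sin(θ/2) = 9.425567/sin(9.9108°) = 54.763535
C = V + |VC|·bis = (-45.7880,-32.7026)
T_A = V + ((C−V)·d_A)·d_A = V + 53.9463·d_A = (-53.5953,-27.4218)
T_B = V + ((C−V)·d_B)·d_B = V + 53.9463·d_B = (-36.6525,-35.0231)
sweep = 180° − θ = 160.1785°

center=(-45.7880,-32.7026) T_A=(-53.5953,-27.4218) T_B=(-36.6525,-35.0231) sweep=160.1785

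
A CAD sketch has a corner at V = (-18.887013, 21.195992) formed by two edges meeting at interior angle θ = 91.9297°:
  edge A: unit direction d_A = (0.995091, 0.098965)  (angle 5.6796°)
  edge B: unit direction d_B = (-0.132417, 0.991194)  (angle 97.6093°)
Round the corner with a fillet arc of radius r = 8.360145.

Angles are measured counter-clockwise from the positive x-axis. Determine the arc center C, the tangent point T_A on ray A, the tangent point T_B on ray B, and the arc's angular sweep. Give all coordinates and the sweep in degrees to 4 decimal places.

bisector direction at 51.6444° = (0.620540,0.784175)
center distance |VC| = r/sin(θ/2) = 8.360145/sin(45.9648°) = 11.628861
C = V + |VC|·bis = (-11.6708,30.3151)
T_A = V + ((C−V)·d_A)·d_A = V + 8.0832·d_A = (-10.8435,21.9960)
T_B = V + ((C−V)·d_B)·d_B = V + 8.0832·d_B = (-19.9574,29.2080)
sweep = 180° − θ = 88.0703°

center=(-11.6708,30.3151) T_A=(-10.8435,21.9960) T_B=(-19.9574,29.2080) sweep=88.0703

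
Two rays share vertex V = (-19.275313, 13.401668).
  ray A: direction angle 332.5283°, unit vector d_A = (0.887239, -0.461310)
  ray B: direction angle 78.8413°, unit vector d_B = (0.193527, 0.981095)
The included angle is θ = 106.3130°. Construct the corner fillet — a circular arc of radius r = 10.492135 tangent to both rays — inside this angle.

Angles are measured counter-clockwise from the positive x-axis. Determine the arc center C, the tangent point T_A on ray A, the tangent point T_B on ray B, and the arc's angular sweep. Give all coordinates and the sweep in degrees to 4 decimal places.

bisector direction at 25.6848° = (0.901192,0.433420)
center distance |VC| = r/sin(θ/2) = 10.492135/sin(53.1565°) = 13.110640
C = V + |VC|·bis = (-7.4601,19.0841)
T_A = V + ((C−V)·d_A)·d_A = V + 7.8616·d_A = (-12.3002,9.7751)
T_B = V + ((C−V)·d_B)·d_B = V + 7.8616·d_B = (-17.7539,21.1146)
sweep = 180° − θ = 73.6870°

center=(-7.4601,19.0841) T_A=(-12.3002,9.7751) T_B=(-17.7539,21.1146) sweep=73.6870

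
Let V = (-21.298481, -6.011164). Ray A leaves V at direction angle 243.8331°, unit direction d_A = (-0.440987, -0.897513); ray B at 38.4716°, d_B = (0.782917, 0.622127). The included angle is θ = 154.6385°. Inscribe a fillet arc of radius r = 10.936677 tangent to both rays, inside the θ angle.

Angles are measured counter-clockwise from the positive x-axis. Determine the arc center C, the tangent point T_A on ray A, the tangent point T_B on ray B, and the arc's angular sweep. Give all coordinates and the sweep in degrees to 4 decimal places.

center=(-12.5679,-13.0427) T_A=(-22.3837,-8.2198) T_B=(-19.3719,-4.4802) sweep=25.3615

bisector direction at 321.1524° = (0.778817,-0.627252)
center distance |VC| = r/sin(θ/2) = 10.936677/sin(77.3192°) = 11.210110
C = V + |VC|·bis = (-12.5679,-13.0427)
T_A = V + ((C−V)·d_A)·d_A = V + 2.4608·d_A = (-22.3837,-8.2198)
T_B = V + ((C−V)·d_B)·d_B = V + 2.4608·d_B = (-19.3719,-4.4802)
sweep = 180° − θ = 25.3615°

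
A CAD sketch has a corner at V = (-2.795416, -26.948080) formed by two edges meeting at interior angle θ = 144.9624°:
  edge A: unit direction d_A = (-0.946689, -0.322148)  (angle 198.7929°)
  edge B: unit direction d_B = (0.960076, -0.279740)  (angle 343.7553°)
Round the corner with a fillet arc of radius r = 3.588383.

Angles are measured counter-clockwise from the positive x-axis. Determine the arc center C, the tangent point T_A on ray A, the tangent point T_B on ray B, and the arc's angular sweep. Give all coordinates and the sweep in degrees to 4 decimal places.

center=(-2.7117,-30.7101) T_A=(-3.8677,-27.3130) T_B=(-1.7079,-27.2649) sweep=35.0376

bisector direction at 271.2741° = (0.022235,-0.999753)
center distance |VC| = r/sin(θ/2) = 3.588383/sin(72.4812°) = 3.762914
C = V + |VC|·bis = (-2.7117,-30.7101)
T_A = V + ((C−V)·d_A)·d_A = V + 1.1327·d_A = (-3.8677,-27.3130)
T_B = V + ((C−V)·d_B)·d_B = V + 1.1327·d_B = (-1.7079,-27.2649)
sweep = 180° − θ = 35.0376°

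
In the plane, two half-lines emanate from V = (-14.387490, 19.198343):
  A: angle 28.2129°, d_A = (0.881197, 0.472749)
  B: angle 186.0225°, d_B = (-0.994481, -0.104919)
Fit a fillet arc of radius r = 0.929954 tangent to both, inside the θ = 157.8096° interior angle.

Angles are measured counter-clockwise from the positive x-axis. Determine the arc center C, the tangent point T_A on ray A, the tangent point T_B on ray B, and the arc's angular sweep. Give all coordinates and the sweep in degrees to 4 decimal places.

center=(-14.6664,20.1040) T_A=(-14.2268,19.2846) T_B=(-14.5689,19.1792) sweep=22.1904

bisector direction at 107.1177° = (-0.294336,0.955702)
center distance |VC| = r/sin(θ/2) = 0.929954/sin(78.9048°) = 0.947667
C = V + |VC|·bis = (-14.6664,20.1040)
T_A = V + ((C−V)·d_A)·d_A = V + 0.1824·d_A = (-14.2268,19.2846)
T_B = V + ((C−V)·d_B)·d_B = V + 0.1824·d_B = (-14.5689,19.1792)
sweep = 180° − θ = 22.1904°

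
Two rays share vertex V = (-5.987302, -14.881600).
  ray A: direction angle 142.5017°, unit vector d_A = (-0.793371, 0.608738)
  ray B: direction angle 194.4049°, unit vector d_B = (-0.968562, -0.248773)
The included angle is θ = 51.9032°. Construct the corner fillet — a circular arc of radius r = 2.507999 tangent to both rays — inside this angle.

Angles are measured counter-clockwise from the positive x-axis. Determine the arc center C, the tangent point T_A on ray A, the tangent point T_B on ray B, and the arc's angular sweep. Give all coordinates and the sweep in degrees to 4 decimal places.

bisector direction at 168.4533° = (-0.979762,0.200167)
center distance |VC| = r/sin(θ/2) = 2.507999/sin(25.9516°) = 5.731105
C = V + |VC|·bis = (-11.6024,-13.7344)
T_A = V + ((C−V)·d_A)·d_A = V + 5.1532·d_A = (-10.0757,-11.7446)
T_B = V + ((C−V)·d_B)·d_B = V + 5.1532·d_B = (-10.9785,-16.1636)
sweep = 180° − θ = 128.0968°

center=(-11.6024,-13.7344) T_A=(-10.0757,-11.7446) T_B=(-10.9785,-16.1636) sweep=128.0968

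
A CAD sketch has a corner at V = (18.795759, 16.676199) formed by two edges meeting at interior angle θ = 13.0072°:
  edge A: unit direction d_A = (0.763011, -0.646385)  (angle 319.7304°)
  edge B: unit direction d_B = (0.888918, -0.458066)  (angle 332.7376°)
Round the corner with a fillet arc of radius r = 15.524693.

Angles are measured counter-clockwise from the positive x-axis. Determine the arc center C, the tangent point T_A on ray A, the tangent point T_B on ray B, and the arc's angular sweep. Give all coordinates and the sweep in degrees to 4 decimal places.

bisector direction at 326.2340° = (0.831314,-0.555802)
center distance |VC| = r/sin(θ/2) = 15.524693/sin(6.5036°) = 137.064451
C = V + |VC|·bis = (132.7394,-59.5046)
T_A = V + ((C−V)·d_A)·d_A = V + 136.1824·d_A = (122.7045,-71.3501)
T_B = V + ((C−V)·d_B)·d_B = V + 136.1824·d_B = (139.8508,-45.7044)
sweep = 180° − θ = 166.9928°

center=(132.7394,-59.5046) T_A=(122.7045,-71.3501) T_B=(139.8508,-45.7044) sweep=166.9928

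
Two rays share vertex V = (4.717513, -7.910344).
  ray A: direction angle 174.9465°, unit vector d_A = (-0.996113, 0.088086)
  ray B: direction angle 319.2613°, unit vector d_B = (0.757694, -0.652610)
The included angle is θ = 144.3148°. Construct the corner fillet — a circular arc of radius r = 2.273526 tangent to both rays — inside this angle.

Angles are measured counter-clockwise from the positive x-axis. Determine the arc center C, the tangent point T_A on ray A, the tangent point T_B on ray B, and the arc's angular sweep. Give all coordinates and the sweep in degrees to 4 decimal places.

bisector direction at 247.1039° = (-0.389061,-0.921212)
center distance |VC| = r/sin(θ/2) = 2.273526/sin(72.1574°) = 2.388404
C = V + |VC|·bis = (3.7883,-10.1106)
T_A = V + ((C−V)·d_A)·d_A = V + 0.7318·d_A = (3.9885,-7.8459)
T_B = V + ((C−V)·d_B)·d_B = V + 0.7318·d_B = (5.2720,-8.3879)
sweep = 180° − θ = 35.6852°

center=(3.7883,-10.1106) T_A=(3.9885,-7.8459) T_B=(5.2720,-8.3879) sweep=35.6852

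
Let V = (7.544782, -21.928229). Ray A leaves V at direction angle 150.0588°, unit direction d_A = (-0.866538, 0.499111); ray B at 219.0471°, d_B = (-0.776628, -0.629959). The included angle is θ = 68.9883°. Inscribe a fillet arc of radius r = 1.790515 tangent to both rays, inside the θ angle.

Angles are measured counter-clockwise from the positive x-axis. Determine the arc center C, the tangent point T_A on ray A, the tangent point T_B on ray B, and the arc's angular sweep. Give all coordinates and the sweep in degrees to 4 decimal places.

center=(4.3931,-22.1792) T_A=(5.2868,-20.6277) T_B=(5.5211,-23.5698) sweep=111.0117

bisector direction at 184.5529° = (-0.996844,-0.079380)
center distance |VC| = r/sin(θ/2) = 1.790515/sin(34.4941°) = 3.161655
C = V + |VC|·bis = (4.3931,-22.1792)
T_A = V + ((C−V)·d_A)·d_A = V + 2.6058·d_A = (5.2868,-20.6277)
T_B = V + ((C−V)·d_B)·d_B = V + 2.6058·d_B = (5.5211,-23.5698)
sweep = 180° − θ = 111.0117°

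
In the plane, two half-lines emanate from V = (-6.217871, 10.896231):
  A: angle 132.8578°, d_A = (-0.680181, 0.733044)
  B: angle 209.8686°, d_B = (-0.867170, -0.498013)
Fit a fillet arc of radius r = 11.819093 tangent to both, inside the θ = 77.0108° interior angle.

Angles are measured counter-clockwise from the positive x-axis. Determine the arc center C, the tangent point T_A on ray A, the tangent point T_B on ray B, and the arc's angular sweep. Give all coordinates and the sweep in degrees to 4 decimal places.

center=(-24.9864,13.7470) T_A=(-16.3225,21.7862) T_B=(-19.1003,3.4979) sweep=102.9892

bisector direction at 171.3632° = (-0.988660,0.150170)
center distance |VC| = r/sin(θ/2) = 11.819093/sin(38.5054°) = 18.983799
C = V + |VC|·bis = (-24.9864,13.7470)
T_A = V + ((C−V)·d_A)·d_A = V + 14.8558·d_A = (-16.3225,21.7862)
T_B = V + ((C−V)·d_B)·d_B = V + 14.8558·d_B = (-19.1003,3.4979)
sweep = 180° − θ = 102.9892°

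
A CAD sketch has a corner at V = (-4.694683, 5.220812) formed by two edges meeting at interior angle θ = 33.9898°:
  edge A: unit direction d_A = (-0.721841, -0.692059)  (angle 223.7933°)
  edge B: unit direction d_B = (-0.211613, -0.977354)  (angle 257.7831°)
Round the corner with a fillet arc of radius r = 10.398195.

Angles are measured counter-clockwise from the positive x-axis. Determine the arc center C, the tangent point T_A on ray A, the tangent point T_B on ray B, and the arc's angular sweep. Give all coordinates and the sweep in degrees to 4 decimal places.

center=(-22.0569,-25.8301) T_A=(-29.2530,-18.3243) T_B=(-11.8941,-28.0305) sweep=146.0102

bisector direction at 240.7882° = (-0.488039,-0.872822)
center distance |VC| = r/sin(θ/2) = 10.398195/sin(16.9949°) = 35.575342
C = V + |VC|·bis = (-22.0569,-25.8301)
T_A = V + ((C−V)·d_A)·d_A = V + 34.0218·d_A = (-29.2530,-18.3243)
T_B = V + ((C−V)·d_B)·d_B = V + 34.0218·d_B = (-11.8941,-28.0305)
sweep = 180° − θ = 146.0102°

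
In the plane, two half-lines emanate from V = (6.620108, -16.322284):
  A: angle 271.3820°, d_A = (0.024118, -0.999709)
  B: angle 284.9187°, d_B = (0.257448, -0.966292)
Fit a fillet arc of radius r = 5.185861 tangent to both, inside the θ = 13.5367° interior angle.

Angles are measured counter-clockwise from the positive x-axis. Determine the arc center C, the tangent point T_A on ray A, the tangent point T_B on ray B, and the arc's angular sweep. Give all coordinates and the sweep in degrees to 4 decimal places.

bisector direction at 278.1504° = (0.141771,-0.989899)
center distance |VC| = r/sin(θ/2) = 5.185861/sin(6.7683°) = 44.001881
C = V + |VC|·bis = (12.8583,-59.8797)
T_A = V + ((C−V)·d_A)·d_A = V + 43.6952·d_A = (7.6740,-60.0048)
T_B = V + ((C−V)·d_B)·d_B = V + 43.6952·d_B = (17.8694,-58.5446)
sweep = 180° − θ = 166.4633°

center=(12.8583,-59.8797) T_A=(7.6740,-60.0048) T_B=(17.8694,-58.5446) sweep=166.4633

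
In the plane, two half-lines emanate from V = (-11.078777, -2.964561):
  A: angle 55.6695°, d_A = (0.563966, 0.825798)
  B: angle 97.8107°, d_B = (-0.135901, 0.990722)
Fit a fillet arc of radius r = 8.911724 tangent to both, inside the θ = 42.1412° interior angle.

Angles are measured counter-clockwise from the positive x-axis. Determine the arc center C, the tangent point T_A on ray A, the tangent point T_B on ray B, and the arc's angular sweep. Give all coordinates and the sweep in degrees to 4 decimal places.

bisector direction at 76.7401° = (0.229369,0.973340)
center distance |VC| = r/sin(θ/2) = 8.911724/sin(21.0706°) = 24.787975
C = V + |VC|·bis = (-5.3932,21.1626)
T_A = V + ((C−V)·d_A)·d_A = V + 23.1306·d_A = (1.9661,16.1367)
T_B = V + ((C−V)·d_B)·d_B = V + 23.1306·d_B = (-14.2222,19.9514)
sweep = 180° − θ = 137.8588°

center=(-5.3932,21.1626) T_A=(1.9661,16.1367) T_B=(-14.2222,19.9514) sweep=137.8588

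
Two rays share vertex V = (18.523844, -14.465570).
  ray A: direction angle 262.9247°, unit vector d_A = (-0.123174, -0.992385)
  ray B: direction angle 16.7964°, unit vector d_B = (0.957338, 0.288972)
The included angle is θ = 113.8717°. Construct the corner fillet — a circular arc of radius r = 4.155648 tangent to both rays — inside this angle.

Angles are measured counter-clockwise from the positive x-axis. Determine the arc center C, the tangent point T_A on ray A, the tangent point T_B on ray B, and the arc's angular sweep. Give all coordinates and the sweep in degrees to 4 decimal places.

center=(22.3146,-17.6622) T_A=(18.1906,-17.1503) T_B=(21.1138,-13.6838) sweep=66.1283

bisector direction at 319.8605° = (0.764478,-0.644650)
center distance |VC| = r/sin(θ/2) = 4.155648/sin(56.9359°) = 4.958651
C = V + |VC|·bis = (22.3146,-17.6622)
T_A = V + ((C−V)·d_A)·d_A = V + 2.7053·d_A = (18.1906,-17.1503)
T_B = V + ((C−V)·d_B)·d_B = V + 2.7053·d_B = (21.1138,-13.6838)
sweep = 180° − θ = 66.1283°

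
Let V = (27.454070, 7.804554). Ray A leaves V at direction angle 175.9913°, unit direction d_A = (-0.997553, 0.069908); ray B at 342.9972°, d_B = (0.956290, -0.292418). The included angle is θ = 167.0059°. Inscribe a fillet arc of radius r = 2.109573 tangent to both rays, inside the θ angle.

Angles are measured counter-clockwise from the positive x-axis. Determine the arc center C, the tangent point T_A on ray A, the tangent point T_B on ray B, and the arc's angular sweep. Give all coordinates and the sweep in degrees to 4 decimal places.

center=(27.0669,5.7169) T_A=(27.2144,7.8213) T_B=(27.6838,7.7343) sweep=12.9941

bisector direction at 259.4943° = (-0.182334,-0.983237)
center distance |VC| = r/sin(θ/2) = 2.109573/sin(83.5029°) = 2.123209
C = V + |VC|·bis = (27.0669,5.7169)
T_A = V + ((C−V)·d_A)·d_A = V + 0.2402·d_A = (27.2144,7.8213)
T_B = V + ((C−V)·d_B)·d_B = V + 0.2402·d_B = (27.6838,7.7343)
sweep = 180° − θ = 12.9941°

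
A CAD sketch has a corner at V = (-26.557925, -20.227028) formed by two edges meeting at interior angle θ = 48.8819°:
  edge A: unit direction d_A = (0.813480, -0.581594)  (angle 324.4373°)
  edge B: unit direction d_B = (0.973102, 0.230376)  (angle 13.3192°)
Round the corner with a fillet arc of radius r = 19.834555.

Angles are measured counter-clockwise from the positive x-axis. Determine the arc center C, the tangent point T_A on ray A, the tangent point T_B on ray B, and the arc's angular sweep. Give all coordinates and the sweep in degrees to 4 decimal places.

center=(20.4797,-29.4740) T_A=(8.9440,-45.6090) T_B=(15.9103,-10.1729) sweep=131.1181

bisector direction at 348.8782° = (0.981220,-0.192894)
center distance |VC| = r/sin(θ/2) = 19.834555/sin(24.4410°) = 47.937899
C = V + |VC|·bis = (20.4797,-29.4740)
T_A = V + ((C−V)·d_A)·d_A = V + 43.6421·d_A = (8.9440,-45.6090)
T_B = V + ((C−V)·d_B)·d_B = V + 43.6421·d_B = (15.9103,-10.1729)
sweep = 180° − θ = 131.1181°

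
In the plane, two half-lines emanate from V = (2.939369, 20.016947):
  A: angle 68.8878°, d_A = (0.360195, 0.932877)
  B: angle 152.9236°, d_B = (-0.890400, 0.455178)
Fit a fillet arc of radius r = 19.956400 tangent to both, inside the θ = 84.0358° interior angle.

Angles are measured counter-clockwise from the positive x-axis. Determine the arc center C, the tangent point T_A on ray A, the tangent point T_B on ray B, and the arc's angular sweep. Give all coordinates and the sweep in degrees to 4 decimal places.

bisector direction at 110.9057° = (-0.356831,0.934169)
center distance |VC| = r/sin(θ/2) = 19.956400/sin(42.0179°) = 29.814029
C = V + |VC|·bis = (-7.6992,47.8683)
T_A = V + ((C−V)·d_A)·d_A = V + 22.1499·d_A = (10.9177,40.6801)
T_B = V + ((C−V)·d_B)·d_B = V + 22.1499·d_B = (-16.7829,30.0991)
sweep = 180° − θ = 95.9642°

center=(-7.6992,47.8683) T_A=(10.9177,40.6801) T_B=(-16.7829,30.0991) sweep=95.9642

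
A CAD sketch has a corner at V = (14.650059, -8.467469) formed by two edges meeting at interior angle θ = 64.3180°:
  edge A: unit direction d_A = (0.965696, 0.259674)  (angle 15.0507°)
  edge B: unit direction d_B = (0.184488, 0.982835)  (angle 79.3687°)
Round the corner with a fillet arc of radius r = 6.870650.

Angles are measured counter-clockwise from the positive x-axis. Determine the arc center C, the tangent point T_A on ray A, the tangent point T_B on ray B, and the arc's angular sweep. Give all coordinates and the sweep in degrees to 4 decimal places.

center=(23.4188,1.0051) T_A=(25.2029,-5.6298) T_B=(16.6661,2.2727) sweep=115.6820

bisector direction at 47.2097° = (0.679317,0.733845)
center distance |VC| = r/sin(θ/2) = 6.870650/sin(32.1590°) = 12.908190
C = V + |VC|·bis = (23.4188,1.0051)
T_A = V + ((C−V)·d_A)·d_A = V + 10.9277·d_A = (25.2029,-5.6298)
T_B = V + ((C−V)·d_B)·d_B = V + 10.9277·d_B = (16.6661,2.2727)
sweep = 180° − θ = 115.6820°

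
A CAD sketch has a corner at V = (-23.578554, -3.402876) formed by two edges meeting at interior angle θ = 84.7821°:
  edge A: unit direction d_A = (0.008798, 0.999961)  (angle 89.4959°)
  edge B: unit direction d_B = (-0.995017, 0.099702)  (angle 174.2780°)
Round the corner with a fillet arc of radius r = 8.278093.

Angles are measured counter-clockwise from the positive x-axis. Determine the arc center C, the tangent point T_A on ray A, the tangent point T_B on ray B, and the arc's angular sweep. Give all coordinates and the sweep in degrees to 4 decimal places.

bisector direction at 131.8869° = (-0.667663,0.744464)
center distance |VC| = r/sin(θ/2) = 8.278093/sin(42.3910°) = 12.278630
C = V + |VC|·bis = (-31.7765,5.7381)
T_A = V + ((C−V)·d_A)·d_A = V + 9.0685·d_A = (-23.4988,5.6653)
T_B = V + ((C−V)·d_B)·d_B = V + 9.0685·d_B = (-32.6019,-2.4987)
sweep = 180° − θ = 95.2179°

center=(-31.7765,5.7381) T_A=(-23.4988,5.6653) T_B=(-32.6019,-2.4987) sweep=95.2179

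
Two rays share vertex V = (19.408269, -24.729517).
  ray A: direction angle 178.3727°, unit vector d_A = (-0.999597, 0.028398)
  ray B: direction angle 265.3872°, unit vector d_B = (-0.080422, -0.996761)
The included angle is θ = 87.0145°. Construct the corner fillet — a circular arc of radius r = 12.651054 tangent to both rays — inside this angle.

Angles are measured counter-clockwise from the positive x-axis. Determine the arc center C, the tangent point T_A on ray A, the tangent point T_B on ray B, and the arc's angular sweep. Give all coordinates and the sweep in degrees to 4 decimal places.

bisector direction at 221.8800° = (-0.744545,-0.667572)
center distance |VC| = r/sin(θ/2) = 12.651054/sin(43.5072°) = 18.376238
C = V + |VC|·bis = (5.7263,-36.9970)
T_A = V + ((C−V)·d_A)·d_A = V + 13.3281·d_A = (6.0856,-24.3510)
T_B = V + ((C−V)·d_B)·d_B = V + 13.3281·d_B = (18.3364,-38.0144)
sweep = 180° − θ = 92.9855°

center=(5.7263,-36.9970) T_A=(6.0856,-24.3510) T_B=(18.3364,-38.0144) sweep=92.9855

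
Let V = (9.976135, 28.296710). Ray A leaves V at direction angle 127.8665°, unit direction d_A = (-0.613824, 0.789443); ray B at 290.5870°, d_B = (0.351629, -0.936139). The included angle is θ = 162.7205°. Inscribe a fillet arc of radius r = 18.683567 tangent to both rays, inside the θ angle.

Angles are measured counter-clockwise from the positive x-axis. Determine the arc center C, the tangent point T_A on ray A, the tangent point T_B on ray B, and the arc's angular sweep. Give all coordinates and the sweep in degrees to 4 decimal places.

bisector direction at 209.2268° = (-0.872694,-0.488267)
center distance |VC| = r/sin(θ/2) = 18.683567/sin(81.3602°) = 18.898014
C = V + |VC|·bis = (-6.5161,19.0694)
T_A = V + ((C−V)·d_A)·d_A = V + 2.8389·d_A = (8.2336,30.5378)
T_B = V + ((C−V)·d_B)·d_B = V + 2.8389·d_B = (10.9744,25.6391)
sweep = 180° − θ = 17.2795°

center=(-6.5161,19.0694) T_A=(8.2336,30.5378) T_B=(10.9744,25.6391) sweep=17.2795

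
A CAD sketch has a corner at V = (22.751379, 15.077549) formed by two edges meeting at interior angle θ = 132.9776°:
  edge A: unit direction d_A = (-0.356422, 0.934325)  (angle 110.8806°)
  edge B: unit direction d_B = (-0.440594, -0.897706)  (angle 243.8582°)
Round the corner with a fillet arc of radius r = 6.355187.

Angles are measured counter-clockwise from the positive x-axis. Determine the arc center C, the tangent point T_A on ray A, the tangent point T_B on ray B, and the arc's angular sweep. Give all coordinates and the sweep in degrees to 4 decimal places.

center=(15.8281,15.3956) T_A=(21.7659,17.6608) T_B=(21.5332,12.5956) sweep=47.0224

bisector direction at 177.3694° = (-0.998946,0.045897)
center distance |VC| = r/sin(θ/2) = 6.355187/sin(66.4888°) = 6.930546
C = V + |VC|·bis = (15.8281,15.3956)
T_A = V + ((C−V)·d_A)·d_A = V + 2.7648·d_A = (21.7659,17.6608)
T_B = V + ((C−V)·d_B)·d_B = V + 2.7648·d_B = (21.5332,12.5956)
sweep = 180° − θ = 47.0224°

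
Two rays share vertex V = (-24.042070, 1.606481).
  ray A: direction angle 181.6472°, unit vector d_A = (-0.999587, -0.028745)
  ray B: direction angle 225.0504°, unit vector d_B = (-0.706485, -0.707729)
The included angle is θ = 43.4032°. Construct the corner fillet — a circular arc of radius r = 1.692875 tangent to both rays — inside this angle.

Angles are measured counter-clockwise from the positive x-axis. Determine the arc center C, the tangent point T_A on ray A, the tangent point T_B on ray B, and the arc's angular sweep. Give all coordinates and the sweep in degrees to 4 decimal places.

bisector direction at 203.3488° = (-0.918109,-0.396328)
center distance |VC| = r/sin(θ/2) = 1.692875/sin(21.7016°) = 4.578150
C = V + |VC|·bis = (-28.2453,-0.2080)
T_A = V + ((C−V)·d_A)·d_A = V + 4.2537·d_A = (-28.2940,1.4842)
T_B = V + ((C−V)·d_B)·d_B = V + 4.2537·d_B = (-27.0472,-1.4040)
sweep = 180° − θ = 136.5968°

center=(-28.2453,-0.2080) T_A=(-28.2940,1.4842) T_B=(-27.0472,-1.4040) sweep=136.5968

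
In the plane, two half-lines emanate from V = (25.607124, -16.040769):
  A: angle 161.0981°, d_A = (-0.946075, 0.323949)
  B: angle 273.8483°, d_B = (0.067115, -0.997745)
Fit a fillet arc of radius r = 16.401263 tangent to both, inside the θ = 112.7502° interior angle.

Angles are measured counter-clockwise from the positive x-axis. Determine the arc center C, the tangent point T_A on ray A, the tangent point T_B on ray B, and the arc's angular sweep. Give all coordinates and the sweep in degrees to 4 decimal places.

center=(9.9749,-28.0242) T_A=(15.2881,-12.5074) T_B=(26.3392,-26.9234) sweep=67.2498

bisector direction at 217.4732° = (-0.793638,-0.608390)
center distance |VC| = r/sin(θ/2) = 16.401263/sin(56.3751°) = 19.696942
C = V + |VC|·bis = (9.9749,-28.0242)
T_A = V + ((C−V)·d_A)·d_A = V + 10.9073·d_A = (15.2881,-12.5074)
T_B = V + ((C−V)·d_B)·d_B = V + 10.9073·d_B = (26.3392,-26.9234)
sweep = 180° − θ = 67.2498°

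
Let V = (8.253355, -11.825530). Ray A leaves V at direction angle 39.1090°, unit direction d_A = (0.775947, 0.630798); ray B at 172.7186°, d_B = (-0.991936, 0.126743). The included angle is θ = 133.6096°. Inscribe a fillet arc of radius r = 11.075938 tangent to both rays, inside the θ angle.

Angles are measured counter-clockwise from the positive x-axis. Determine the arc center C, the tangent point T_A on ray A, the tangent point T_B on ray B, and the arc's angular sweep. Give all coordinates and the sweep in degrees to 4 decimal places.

bisector direction at 105.9138° = (-0.274191,0.961675)
center distance |VC| = r/sin(θ/2) = 11.075938/sin(66.8048°) = 12.049956
C = V + |VC|·bis = (4.9494,-0.2374)
T_A = V + ((C−V)·d_A)·d_A = V + 4.7461·d_A = (11.9360,-8.8317)
T_B = V + ((C−V)·d_B)·d_B = V + 4.7461·d_B = (3.5456,-11.2240)
sweep = 180° − θ = 46.3904°

center=(4.9494,-0.2374) T_A=(11.9360,-8.8317) T_B=(3.5456,-11.2240) sweep=46.3904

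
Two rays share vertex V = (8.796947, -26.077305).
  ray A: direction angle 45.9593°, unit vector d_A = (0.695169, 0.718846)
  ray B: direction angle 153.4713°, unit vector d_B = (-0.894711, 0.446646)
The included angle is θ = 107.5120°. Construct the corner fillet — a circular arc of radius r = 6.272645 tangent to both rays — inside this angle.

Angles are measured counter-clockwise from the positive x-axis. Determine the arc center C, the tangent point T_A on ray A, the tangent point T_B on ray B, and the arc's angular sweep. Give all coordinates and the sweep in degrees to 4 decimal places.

bisector direction at 99.7153° = (-0.168753,0.985658)
center distance |VC| = r/sin(θ/2) = 6.272645/sin(53.7560°) = 7.777550
C = V + |VC|·bis = (7.4845,-18.4113)
T_A = V + ((C−V)·d_A)·d_A = V + 4.5983·d_A = (11.9935,-22.7718)
T_B = V + ((C−V)·d_B)·d_B = V + 4.5983·d_B = (4.6828,-24.0235)
sweep = 180° − θ = 72.4880°

center=(7.4845,-18.4113) T_A=(11.9935,-22.7718) T_B=(4.6828,-24.0235) sweep=72.4880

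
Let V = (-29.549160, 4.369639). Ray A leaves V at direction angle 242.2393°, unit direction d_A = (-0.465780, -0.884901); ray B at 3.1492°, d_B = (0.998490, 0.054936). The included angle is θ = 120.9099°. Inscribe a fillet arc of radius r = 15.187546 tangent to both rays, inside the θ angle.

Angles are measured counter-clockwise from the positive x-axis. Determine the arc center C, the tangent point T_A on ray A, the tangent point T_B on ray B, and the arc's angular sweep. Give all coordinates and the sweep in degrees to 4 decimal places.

center=(-20.1193,-10.3221) T_A=(-33.5588,-3.2480) T_B=(-20.9537,4.8426) sweep=59.0901

bisector direction at 302.6942° = (0.540156,-0.841565)
center distance |VC| = r/sin(θ/2) = 15.187546/sin(60.4549°) = 17.457587
C = V + |VC|·bis = (-20.1193,-10.3221)
T_A = V + ((C−V)·d_A)·d_A = V + 8.6085·d_A = (-33.5588,-3.2480)
T_B = V + ((C−V)·d_B)·d_B = V + 8.6085·d_B = (-20.9537,4.8426)
sweep = 180° − θ = 59.0901°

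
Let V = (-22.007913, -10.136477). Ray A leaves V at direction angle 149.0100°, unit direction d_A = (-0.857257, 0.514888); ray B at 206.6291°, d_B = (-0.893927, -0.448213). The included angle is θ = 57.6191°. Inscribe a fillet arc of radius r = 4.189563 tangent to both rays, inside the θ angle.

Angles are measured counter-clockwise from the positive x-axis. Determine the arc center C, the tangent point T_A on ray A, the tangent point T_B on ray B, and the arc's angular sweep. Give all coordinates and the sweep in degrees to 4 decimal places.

center=(-30.6955,-9.8057) T_A=(-28.5383,-6.2142) T_B=(-28.8176,-13.5509) sweep=122.3809

bisector direction at 177.8195° = (-0.999276,0.038047)
center distance |VC| = r/sin(θ/2) = 4.189563/sin(28.8096°) = 8.693848
C = V + |VC|·bis = (-30.6955,-9.8057)
T_A = V + ((C−V)·d_A)·d_A = V + 7.6178·d_A = (-28.5383,-6.2142)
T_B = V + ((C−V)·d_B)·d_B = V + 7.6178·d_B = (-28.8176,-13.5509)
sweep = 180° − θ = 122.3809°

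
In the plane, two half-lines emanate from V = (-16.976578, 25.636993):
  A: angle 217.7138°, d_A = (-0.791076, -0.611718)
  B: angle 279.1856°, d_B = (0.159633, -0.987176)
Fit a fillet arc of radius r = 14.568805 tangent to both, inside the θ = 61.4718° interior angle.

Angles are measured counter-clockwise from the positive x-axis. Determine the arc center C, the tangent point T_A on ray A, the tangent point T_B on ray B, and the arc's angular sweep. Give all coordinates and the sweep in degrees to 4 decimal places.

bisector direction at 248.4497° = (-0.367318,-0.930095)
center distance |VC| = r/sin(θ/2) = 14.568805/sin(30.7359°) = 28.505831
C = V + |VC|·bis = (-27.4473,-0.8762)
T_A = V + ((C−V)·d_A)·d_A = V + 24.5017·d_A = (-36.3593,10.6489)
T_B = V + ((C−V)·d_B)·d_B = V + 24.5017·d_B = (-13.0653,1.4495)
sweep = 180° − θ = 118.5282°

center=(-27.4473,-0.8762) T_A=(-36.3593,10.6489) T_B=(-13.0653,1.4495) sweep=118.5282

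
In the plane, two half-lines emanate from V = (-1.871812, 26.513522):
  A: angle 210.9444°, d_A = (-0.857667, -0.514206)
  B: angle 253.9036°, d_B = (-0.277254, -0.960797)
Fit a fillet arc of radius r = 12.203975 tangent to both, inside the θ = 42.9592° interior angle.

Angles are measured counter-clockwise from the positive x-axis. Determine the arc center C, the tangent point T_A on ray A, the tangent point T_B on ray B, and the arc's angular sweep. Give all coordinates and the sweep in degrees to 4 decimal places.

bisector direction at 232.4240° = (-0.609813,-0.792545)
center distance |VC| = r/sin(θ/2) = 12.203975/sin(21.4796°) = 33.328720
C = V + |VC|·bis = (-22.1961,0.0990)
T_A = V + ((C−V)·d_A)·d_A = V + 31.0140·d_A = (-28.4715,10.5659)
T_B = V + ((C−V)·d_B)·d_B = V + 31.0140·d_B = (-10.4706,-3.2846)
sweep = 180° − θ = 137.0408°

center=(-22.1961,0.0990) T_A=(-28.4715,10.5659) T_B=(-10.4706,-3.2846) sweep=137.0408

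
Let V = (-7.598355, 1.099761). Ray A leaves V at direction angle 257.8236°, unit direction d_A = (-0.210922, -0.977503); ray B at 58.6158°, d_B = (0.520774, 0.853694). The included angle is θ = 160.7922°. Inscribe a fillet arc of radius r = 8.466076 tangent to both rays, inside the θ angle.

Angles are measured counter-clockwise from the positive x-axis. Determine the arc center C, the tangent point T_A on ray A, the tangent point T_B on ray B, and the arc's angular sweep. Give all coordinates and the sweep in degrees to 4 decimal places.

center=(0.3751,-2.0862) T_A=(-7.9005,-0.3005) T_B=(-6.8523,2.3227) sweep=19.2078

bisector direction at 338.2197° = (0.928613,-0.371049)
center distance |VC| = r/sin(θ/2) = 8.466076/sin(80.3961°) = 8.586417
C = V + |VC|·bis = (0.3751,-2.0862)
T_A = V + ((C−V)·d_A)·d_A = V + 1.4325·d_A = (-7.9005,-0.3005)
T_B = V + ((C−V)·d_B)·d_B = V + 1.4325·d_B = (-6.8523,2.3227)
sweep = 180° − θ = 19.2078°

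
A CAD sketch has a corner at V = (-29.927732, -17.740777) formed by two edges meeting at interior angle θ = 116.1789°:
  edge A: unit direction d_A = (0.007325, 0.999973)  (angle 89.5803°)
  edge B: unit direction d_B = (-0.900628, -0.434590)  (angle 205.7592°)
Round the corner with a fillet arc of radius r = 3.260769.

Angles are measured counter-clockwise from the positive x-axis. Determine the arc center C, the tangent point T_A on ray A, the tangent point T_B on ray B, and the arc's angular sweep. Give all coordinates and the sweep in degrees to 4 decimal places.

bisector direction at 147.6697° = (-0.844980,0.534799)
center distance |VC| = r/sin(θ/2) = 3.260769/sin(58.0894°) = 3.841286
C = V + |VC|·bis = (-33.1735,-15.6865)
T_A = V + ((C−V)·d_A)·d_A = V + 2.0305·d_A = (-29.9129,-15.7103)
T_B = V + ((C−V)·d_B)·d_B = V + 2.0305·d_B = (-31.7564,-18.6232)
sweep = 180° − θ = 63.8211°

center=(-33.1735,-15.6865) T_A=(-29.9129,-15.7103) T_B=(-31.7564,-18.6232) sweep=63.8211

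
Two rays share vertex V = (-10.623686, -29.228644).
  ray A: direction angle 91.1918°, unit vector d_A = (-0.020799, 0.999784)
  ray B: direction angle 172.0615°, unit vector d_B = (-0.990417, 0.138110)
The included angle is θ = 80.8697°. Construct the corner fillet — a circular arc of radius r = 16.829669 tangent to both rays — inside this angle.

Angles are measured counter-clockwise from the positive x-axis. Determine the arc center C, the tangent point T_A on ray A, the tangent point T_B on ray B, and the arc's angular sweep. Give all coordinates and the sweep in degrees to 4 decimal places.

bisector direction at 131.6266° = (-0.664274,0.747489)
center distance |VC| = r/sin(θ/2) = 16.829669/sin(40.4348°) = 25.948367
C = V + |VC|·bis = (-27.8605,-9.8325)
T_A = V + ((C−V)·d_A)·d_A = V + 19.7504·d_A = (-11.0345,-9.4825)
T_B = V + ((C−V)·d_B)·d_B = V + 19.7504·d_B = (-30.1849,-26.5009)
sweep = 180° − θ = 99.1303°

center=(-27.8605,-9.8325) T_A=(-11.0345,-9.4825) T_B=(-30.1849,-26.5009) sweep=99.1303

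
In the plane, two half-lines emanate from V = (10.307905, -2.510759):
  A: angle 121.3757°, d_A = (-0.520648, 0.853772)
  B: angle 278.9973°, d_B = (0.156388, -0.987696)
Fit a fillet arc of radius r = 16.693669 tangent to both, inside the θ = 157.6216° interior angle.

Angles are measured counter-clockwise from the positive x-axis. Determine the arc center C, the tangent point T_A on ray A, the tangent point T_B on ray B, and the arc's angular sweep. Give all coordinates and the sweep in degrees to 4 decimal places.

bisector direction at 200.1865° = (-0.938574,-0.345077)
center distance |VC| = r/sin(θ/2) = 16.693669/sin(78.8108°) = 17.017135
C = V + |VC|·bis = (-5.6639,-8.3830)
T_A = V + ((C−V)·d_A)·d_A = V + 3.3022·d_A = (8.5886,0.3085)
T_B = V + ((C−V)·d_B)·d_B = V + 3.3022·d_B = (10.8243,-5.7723)
sweep = 180° − θ = 22.3784°

center=(-5.6639,-8.3830) T_A=(8.5886,0.3085) T_B=(10.8243,-5.7723) sweep=22.3784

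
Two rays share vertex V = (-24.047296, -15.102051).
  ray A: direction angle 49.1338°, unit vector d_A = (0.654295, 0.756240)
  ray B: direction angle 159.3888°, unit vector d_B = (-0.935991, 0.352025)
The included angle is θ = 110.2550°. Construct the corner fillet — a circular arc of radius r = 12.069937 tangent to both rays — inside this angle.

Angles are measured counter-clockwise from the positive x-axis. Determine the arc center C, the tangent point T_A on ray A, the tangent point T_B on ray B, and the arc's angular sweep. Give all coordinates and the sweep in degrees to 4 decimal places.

bisector direction at 104.2613° = (-0.246344,0.969182)
center distance |VC| = r/sin(θ/2) = 12.069937/sin(55.1275°) = 14.711785
C = V + |VC|·bis = (-27.6715,-0.8436)
T_A = V + ((C−V)·d_A)·d_A = V + 8.4115·d_A = (-18.5437,-8.7409)
T_B = V + ((C−V)·d_B)·d_B = V + 8.4115·d_B = (-31.9204,-12.1410)
sweep = 180° − θ = 69.7450°

center=(-27.6715,-0.8436) T_A=(-18.5437,-8.7409) T_B=(-31.9204,-12.1410) sweep=69.7450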